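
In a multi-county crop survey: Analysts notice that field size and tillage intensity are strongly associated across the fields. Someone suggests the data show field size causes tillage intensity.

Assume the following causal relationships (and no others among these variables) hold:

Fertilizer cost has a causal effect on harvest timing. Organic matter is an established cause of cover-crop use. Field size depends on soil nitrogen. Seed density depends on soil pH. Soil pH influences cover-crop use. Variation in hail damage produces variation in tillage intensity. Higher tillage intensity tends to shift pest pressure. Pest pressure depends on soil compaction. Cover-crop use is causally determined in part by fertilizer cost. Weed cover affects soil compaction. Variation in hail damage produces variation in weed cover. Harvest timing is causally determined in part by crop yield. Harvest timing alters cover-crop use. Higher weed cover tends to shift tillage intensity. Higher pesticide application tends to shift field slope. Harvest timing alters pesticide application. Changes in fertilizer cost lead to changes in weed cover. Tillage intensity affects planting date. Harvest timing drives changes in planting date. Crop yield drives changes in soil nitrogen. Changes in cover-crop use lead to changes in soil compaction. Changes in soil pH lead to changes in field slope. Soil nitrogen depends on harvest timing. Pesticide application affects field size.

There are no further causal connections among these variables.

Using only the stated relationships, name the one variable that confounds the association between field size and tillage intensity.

fertilizer cost

Fertilizer cost has a causal path to field size (fertilizer cost → harvest timing → soil nitrogen → field size) and a separate causal path to tillage intensity (fertilizer cost → weed cover → tillage intensity), so it is a common cause of both.
No stated relationship gives field size a causal route to tillage intensity, so the correlation is explained by the shared upstream cause rather than a direct effect.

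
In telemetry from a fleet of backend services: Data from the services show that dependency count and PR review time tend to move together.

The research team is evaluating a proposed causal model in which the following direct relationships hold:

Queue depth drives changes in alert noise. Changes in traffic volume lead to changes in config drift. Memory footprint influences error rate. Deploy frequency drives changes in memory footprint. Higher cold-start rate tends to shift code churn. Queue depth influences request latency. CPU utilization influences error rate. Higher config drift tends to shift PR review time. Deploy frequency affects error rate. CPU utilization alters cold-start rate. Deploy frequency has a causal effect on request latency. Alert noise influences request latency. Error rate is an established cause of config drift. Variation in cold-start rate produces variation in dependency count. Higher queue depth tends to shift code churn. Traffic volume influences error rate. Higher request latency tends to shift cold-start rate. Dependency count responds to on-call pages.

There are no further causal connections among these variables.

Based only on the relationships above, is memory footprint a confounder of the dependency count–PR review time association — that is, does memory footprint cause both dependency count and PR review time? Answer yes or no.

no

Memory footprint has no stated causal path to dependency count. A confounder must cause both variables, so memory footprint does not qualify.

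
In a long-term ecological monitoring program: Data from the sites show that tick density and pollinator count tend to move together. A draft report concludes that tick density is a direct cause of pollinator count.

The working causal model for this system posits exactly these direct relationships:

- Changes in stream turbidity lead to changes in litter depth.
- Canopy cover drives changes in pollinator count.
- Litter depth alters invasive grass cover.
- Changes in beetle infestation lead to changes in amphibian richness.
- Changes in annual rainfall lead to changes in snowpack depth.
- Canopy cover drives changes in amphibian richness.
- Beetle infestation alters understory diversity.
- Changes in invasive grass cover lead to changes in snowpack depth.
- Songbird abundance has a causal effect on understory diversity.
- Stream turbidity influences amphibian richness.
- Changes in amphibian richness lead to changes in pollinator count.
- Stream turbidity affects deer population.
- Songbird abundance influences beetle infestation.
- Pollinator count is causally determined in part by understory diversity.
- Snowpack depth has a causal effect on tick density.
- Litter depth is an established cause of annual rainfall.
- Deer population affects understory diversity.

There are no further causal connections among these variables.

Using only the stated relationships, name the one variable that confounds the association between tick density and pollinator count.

stream turbidity

Stream turbidity has a causal path to tick density (stream turbidity → litter depth → annual rainfall → snowpack depth → tick density) and a separate causal path to pollinator count (stream turbidity → amphibian richness → pollinator count), so it is a common cause of both.
No stated relationship gives tick density a causal route to pollinator count, so the correlation is explained by the shared upstream cause rather than a direct effect.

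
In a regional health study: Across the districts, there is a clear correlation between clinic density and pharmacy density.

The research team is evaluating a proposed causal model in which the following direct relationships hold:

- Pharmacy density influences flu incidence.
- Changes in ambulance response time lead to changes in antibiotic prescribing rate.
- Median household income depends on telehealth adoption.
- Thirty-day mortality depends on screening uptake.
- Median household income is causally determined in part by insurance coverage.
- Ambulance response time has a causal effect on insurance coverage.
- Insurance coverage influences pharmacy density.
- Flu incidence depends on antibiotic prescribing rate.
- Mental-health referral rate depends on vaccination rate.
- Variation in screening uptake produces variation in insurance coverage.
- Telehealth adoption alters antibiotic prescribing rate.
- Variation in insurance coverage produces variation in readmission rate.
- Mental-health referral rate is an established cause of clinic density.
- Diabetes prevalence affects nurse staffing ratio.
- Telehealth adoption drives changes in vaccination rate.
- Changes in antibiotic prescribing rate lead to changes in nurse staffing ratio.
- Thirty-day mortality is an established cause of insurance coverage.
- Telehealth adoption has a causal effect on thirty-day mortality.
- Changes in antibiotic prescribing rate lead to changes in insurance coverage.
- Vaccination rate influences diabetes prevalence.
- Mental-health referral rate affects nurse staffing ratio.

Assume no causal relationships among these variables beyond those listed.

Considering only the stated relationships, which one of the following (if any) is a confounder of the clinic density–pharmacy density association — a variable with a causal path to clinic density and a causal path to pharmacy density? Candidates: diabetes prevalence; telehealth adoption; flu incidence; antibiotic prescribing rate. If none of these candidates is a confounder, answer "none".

telehealth adoption

Telehealth adoption causes clinic density (telehealth adoption → vaccination rate → mental-health referral rate → clinic density) and also causes pharmacy density (telehealth adoption → antibiotic prescribing rate → insurance coverage → pharmacy density); it is a common cause of both.
Each of the other candidates lacks a causal path to at least one of clinic density and pharmacy density, so they do not confound the relationship.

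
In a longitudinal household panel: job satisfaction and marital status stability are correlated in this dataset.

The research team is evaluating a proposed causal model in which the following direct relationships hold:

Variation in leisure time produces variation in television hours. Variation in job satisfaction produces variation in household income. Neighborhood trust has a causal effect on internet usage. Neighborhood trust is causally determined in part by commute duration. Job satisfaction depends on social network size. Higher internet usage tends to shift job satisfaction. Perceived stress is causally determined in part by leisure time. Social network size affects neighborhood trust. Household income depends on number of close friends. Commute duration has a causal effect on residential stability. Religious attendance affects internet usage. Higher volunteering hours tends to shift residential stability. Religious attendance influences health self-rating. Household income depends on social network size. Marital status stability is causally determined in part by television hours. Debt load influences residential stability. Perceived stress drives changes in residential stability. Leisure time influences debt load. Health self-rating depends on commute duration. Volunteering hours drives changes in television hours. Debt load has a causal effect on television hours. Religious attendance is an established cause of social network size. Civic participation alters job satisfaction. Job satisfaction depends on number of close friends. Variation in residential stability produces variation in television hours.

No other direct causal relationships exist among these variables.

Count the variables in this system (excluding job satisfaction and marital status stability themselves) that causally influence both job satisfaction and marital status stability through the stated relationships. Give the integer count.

The common causes are: commute duration (to job satisfaction via commute duration → neighborhood trust → internet usage → job satisfaction; to marital status stability via commute duration → residential stability → television hours → marital status stability).
Every other variable lacks a causal path to at least one of job satisfaction and marital status stability.

1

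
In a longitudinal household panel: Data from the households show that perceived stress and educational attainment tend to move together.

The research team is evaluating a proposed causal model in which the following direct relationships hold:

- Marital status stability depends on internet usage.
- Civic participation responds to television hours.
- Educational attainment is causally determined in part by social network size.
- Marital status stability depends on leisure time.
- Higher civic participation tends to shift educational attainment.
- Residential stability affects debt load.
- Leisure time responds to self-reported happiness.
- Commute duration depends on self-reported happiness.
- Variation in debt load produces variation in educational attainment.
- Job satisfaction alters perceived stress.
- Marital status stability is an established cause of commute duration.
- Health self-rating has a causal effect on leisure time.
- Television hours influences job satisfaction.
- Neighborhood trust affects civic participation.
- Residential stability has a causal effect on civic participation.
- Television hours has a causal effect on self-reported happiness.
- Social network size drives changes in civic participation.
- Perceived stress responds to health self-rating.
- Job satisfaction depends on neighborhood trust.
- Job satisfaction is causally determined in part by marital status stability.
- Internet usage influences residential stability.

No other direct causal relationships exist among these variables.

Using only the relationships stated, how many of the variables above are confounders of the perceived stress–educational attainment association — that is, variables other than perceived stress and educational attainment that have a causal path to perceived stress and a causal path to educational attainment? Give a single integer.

The common causes are: internet usage (to perceived stress via internet usage → marital status stability → job satisfaction → perceived stress; to educational attainment via internet usage → residential stability → civic participation → educational attainment); neighborhood trust (to perceived stress via neighborhood trust → job satisfaction → perceived stress; to educational attainment via neighborhood trust → civic participation → educational attainment); television hours (to perceived stress via television hours → job satisfaction → perceived stress; to educational attainment via television hours → civic participation → educational attainment).
Every other variable lacks a causal path to at least one of perceived stress and educational attainment.

3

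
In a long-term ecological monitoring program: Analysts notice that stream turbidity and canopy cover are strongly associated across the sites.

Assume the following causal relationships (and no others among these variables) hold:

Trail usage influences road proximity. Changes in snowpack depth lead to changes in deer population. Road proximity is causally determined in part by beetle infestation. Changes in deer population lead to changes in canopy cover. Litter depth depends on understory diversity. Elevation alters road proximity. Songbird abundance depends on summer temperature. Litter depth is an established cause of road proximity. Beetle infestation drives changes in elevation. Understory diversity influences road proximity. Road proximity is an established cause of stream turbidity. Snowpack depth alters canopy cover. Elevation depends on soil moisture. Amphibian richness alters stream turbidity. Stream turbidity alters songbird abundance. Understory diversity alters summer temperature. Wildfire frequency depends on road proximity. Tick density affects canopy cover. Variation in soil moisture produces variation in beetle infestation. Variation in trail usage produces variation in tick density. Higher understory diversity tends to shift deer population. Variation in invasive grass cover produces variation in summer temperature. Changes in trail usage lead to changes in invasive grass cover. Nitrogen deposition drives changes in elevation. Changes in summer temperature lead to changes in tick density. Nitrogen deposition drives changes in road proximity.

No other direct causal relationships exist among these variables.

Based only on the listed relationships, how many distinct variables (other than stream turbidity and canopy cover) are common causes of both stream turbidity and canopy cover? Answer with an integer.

2

The common causes are: trail usage (to stream turbidity via trail usage → road proximity → stream turbidity; to canopy cover via trail usage → tick density → canopy cover); understory diversity (to stream turbidity via understory diversity → road proximity → stream turbidity; to canopy cover via understory diversity → deer population → canopy cover).
Every other variable lacks a causal path to at least one of stream turbidity and canopy cover.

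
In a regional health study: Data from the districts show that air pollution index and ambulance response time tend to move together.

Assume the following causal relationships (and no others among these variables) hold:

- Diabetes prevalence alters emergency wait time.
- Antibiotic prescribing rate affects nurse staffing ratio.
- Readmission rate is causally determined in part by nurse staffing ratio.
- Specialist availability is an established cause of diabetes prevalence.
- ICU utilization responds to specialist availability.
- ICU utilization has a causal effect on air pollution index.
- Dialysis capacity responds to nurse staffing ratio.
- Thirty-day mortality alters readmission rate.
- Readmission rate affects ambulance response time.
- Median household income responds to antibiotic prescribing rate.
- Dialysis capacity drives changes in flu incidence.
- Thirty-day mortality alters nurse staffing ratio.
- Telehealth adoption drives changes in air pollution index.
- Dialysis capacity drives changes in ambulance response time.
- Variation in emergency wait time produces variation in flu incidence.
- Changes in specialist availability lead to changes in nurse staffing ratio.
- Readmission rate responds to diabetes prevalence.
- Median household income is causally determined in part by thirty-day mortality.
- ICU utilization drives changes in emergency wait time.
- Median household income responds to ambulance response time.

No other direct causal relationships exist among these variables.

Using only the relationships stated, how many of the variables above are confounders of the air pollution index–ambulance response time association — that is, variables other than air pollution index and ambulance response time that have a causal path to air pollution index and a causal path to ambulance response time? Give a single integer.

1

The common causes are: specialist availability (to air pollution index via specialist availability → ICU utilization → air pollution index; to ambulance response time via specialist availability → nurse staffing ratio → dialysis capacity → ambulance response time).
Every other variable lacks a causal path to at least one of air pollution index and ambulance response time.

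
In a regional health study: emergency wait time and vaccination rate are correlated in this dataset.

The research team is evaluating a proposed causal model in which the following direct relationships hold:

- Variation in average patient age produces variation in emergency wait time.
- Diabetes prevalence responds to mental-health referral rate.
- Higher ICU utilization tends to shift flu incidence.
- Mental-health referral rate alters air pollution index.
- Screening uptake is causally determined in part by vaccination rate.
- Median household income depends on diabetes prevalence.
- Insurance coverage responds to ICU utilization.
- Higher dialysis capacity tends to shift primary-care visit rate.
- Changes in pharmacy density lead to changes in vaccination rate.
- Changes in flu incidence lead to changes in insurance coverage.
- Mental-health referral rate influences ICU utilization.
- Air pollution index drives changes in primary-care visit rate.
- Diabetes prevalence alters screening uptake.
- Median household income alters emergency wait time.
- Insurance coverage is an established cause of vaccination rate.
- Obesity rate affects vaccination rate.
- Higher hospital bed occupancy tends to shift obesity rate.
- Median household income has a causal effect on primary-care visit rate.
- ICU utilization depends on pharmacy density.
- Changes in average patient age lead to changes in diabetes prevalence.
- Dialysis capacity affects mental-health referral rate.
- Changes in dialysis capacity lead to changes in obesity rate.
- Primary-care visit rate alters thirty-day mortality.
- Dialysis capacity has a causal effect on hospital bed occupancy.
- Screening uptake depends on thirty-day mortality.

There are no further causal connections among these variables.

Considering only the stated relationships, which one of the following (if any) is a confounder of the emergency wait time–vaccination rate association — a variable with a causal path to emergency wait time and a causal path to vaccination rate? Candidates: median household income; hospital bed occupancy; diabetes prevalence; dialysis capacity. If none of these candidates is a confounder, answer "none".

dialysis capacity

Dialysis capacity causes emergency wait time (dialysis capacity → mental-health referral rate → diabetes prevalence → median household income → emergency wait time) and also causes vaccination rate (dialysis capacity → obesity rate → vaccination rate); it is a common cause of both.
Each of the other candidates lacks a causal path to at least one of emergency wait time and vaccination rate, so they do not confound the relationship.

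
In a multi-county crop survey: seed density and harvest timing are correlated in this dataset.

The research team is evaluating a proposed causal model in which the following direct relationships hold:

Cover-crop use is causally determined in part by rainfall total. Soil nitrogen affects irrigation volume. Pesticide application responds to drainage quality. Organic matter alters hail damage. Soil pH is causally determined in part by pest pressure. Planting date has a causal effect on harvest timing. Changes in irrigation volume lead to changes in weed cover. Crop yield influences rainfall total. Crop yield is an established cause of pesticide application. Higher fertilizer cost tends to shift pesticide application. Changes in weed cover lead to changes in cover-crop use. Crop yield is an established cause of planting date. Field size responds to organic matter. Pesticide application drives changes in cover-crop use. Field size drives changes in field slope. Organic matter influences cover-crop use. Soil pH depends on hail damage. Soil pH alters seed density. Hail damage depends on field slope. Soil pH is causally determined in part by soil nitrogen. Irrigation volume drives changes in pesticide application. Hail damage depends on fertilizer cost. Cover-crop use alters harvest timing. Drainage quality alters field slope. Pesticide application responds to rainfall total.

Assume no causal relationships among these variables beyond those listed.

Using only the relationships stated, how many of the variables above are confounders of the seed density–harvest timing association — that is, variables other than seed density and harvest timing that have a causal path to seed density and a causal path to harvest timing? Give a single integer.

The common causes are: drainage quality (to seed density via drainage quality → field slope → hail damage → soil pH → seed density; to harvest timing via drainage quality → pesticide application → cover-crop use → harvest timing); fertilizer cost (to seed density via fertilizer cost → hail damage → soil pH → seed density; to harvest timing via fertilizer cost → pesticide application → cover-crop use → harvest timing); organic matter (to seed density via organic matter → hail damage → soil pH → seed density; to harvest timing via organic matter → cover-crop use → harvest timing); soil nitrogen (to seed density via soil nitrogen → soil pH → seed density; to harvest timing via soil nitrogen → irrigation volume → pesticide application → cover-crop use → harvest timing).
Every other variable lacks a causal path to at least one of seed density and harvest timing.

4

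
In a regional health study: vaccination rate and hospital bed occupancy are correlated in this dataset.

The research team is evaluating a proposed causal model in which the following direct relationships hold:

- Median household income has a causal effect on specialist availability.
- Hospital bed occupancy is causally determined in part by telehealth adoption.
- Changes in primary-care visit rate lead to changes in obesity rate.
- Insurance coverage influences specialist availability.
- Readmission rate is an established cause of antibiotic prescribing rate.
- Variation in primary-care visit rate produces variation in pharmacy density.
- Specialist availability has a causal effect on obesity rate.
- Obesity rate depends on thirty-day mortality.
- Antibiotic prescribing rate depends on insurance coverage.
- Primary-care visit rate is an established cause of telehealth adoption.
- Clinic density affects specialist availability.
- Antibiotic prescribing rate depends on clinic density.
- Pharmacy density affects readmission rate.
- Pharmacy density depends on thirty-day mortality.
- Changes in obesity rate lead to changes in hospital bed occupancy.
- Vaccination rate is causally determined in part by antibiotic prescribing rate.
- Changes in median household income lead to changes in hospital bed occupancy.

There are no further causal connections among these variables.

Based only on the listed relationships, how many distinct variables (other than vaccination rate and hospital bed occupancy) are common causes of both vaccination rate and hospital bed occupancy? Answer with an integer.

4

The common causes are: clinic density (to vaccination rate via clinic density → antibiotic prescribing rate → vaccination rate; to hospital bed occupancy via clinic density → specialist availability → obesity rate → hospital bed occupancy); insurance coverage (to vaccination rate via insurance coverage → antibiotic prescribing rate → vaccination rate; to hospital bed occupancy via insurance coverage → specialist availability → obesity rate → hospital bed occupancy); primary-care visit rate (to vaccination rate via primary-care visit rate → pharmacy density → readmission rate → antibiotic prescribing rate → vaccination rate; to hospital bed occupancy via primary-care visit rate → obesity rate → hospital bed occupancy); thirty-day mortality (to vaccination rate via thirty-day mortality → pharmacy density → readmission rate → antibiotic prescribing rate → vaccination rate; to hospital bed occupancy via thirty-day mortality → obesity rate → hospital bed occupancy).
Every other variable lacks a causal path to at least one of vaccination rate and hospital bed occupancy.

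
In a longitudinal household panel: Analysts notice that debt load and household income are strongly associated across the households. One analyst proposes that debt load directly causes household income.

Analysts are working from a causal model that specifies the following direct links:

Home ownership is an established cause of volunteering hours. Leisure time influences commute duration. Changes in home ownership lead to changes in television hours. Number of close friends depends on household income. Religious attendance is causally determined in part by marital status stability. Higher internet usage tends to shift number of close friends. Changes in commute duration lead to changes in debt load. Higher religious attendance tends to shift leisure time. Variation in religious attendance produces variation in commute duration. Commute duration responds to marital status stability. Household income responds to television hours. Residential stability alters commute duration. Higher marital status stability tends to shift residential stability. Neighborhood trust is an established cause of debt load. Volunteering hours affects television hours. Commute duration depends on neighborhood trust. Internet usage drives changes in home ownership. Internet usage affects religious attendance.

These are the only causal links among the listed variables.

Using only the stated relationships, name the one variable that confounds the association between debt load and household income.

Internet usage has a causal path to debt load (internet usage → religious attendance → commute duration → debt load) and a separate causal path to household income (internet usage → home ownership → television hours → household income), so it is a common cause of both.
No stated relationship gives debt load a causal route to household income, so the correlation is explained by the shared upstream cause rather than a direct effect.

internet usage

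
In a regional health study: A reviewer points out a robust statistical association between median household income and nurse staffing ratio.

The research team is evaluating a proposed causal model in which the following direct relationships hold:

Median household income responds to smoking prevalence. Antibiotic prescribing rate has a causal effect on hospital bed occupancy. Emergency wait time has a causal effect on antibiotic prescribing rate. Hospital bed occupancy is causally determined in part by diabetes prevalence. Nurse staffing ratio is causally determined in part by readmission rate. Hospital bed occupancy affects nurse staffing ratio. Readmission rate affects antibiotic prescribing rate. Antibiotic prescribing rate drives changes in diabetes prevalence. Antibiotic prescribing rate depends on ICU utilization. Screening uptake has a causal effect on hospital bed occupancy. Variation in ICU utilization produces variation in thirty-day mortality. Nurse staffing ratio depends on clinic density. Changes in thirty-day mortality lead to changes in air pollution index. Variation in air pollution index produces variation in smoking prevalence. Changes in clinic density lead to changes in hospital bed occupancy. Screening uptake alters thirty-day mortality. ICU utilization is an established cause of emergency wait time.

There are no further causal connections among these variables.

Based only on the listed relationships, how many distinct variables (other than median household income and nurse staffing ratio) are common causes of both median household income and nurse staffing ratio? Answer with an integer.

The common causes are: ICU utilization (to median household income via ICU utilization → thirty-day mortality → air pollution index → smoking prevalence → median household income; to nurse staffing ratio via ICU utilization → antibiotic prescribing rate → hospital bed occupancy → nurse staffing ratio); screening uptake (to median household income via screening uptake → thirty-day mortality → air pollution index → smoking prevalence → median household income; to nurse staffing ratio via screening uptake → hospital bed occupancy → nurse staffing ratio).
Every other variable lacks a causal path to at least one of median household income and nurse staffing ratio.

2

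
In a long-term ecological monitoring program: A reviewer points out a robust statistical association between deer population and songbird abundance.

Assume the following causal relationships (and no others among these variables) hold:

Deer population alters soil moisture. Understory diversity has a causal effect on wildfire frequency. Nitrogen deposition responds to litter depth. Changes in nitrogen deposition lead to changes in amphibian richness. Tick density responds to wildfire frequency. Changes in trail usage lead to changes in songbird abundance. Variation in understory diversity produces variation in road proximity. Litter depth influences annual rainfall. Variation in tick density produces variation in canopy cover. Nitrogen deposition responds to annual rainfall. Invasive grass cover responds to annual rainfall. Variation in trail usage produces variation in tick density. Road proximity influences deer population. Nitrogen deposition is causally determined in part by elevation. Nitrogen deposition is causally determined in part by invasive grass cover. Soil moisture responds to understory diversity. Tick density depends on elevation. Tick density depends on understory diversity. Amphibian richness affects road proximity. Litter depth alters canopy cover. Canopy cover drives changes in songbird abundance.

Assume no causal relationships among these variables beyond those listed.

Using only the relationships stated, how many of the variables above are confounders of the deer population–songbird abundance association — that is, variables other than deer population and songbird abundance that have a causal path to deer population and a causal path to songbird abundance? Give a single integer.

3

The common causes are: elevation (to deer population via elevation → nitrogen deposition → amphibian richness → road proximity → deer population; to songbird abundance via elevation → tick density → canopy cover → songbird abundance); litter depth (to deer population via litter depth → nitrogen deposition → amphibian richness → road proximity → deer population; to songbird abundance via litter depth → canopy cover → songbird abundance); understory diversity (to deer population via understory diversity → road proximity → deer population; to songbird abundance via understory diversity → tick density → canopy cover → songbird abundance).
Every other variable lacks a causal path to at least one of deer population and songbird abundance.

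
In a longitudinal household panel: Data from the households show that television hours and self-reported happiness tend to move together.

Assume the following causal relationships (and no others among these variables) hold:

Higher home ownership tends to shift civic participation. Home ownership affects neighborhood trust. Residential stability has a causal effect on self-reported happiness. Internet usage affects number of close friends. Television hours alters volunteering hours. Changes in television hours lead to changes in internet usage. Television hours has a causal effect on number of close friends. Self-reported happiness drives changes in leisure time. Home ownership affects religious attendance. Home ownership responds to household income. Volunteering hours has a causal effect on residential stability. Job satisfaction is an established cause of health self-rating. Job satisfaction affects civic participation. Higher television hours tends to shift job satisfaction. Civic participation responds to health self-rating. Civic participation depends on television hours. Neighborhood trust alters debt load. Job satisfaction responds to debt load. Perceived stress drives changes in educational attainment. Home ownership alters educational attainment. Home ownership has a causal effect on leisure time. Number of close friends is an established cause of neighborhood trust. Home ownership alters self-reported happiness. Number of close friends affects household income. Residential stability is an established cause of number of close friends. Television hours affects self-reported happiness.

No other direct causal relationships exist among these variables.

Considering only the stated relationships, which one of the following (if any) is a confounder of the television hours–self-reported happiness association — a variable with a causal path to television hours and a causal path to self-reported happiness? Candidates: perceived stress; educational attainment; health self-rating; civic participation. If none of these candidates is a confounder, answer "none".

none

None of the listed candidates has causal paths to both television hours and self-reported happiness in the stated relationships, so none is a common cause.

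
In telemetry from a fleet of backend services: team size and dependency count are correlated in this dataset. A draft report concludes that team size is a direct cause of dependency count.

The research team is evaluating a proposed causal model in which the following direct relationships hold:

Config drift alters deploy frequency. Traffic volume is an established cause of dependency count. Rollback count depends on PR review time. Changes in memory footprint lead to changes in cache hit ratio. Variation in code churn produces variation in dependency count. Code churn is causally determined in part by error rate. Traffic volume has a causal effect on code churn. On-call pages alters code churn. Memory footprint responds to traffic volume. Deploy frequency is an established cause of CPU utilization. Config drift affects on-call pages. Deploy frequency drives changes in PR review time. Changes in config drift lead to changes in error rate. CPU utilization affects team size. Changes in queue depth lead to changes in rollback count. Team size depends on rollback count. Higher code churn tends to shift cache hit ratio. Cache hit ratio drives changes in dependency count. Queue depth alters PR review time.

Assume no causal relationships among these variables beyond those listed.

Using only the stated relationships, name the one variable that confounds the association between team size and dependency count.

Config drift has a causal path to team size (config drift → deploy frequency → CPU utilization → team size) and a separate causal path to dependency count (config drift → on-call pages → code churn → dependency count), so it is a common cause of both.
No stated relationship gives team size a causal route to dependency count, so the correlation is explained by the shared upstream cause rather than a direct effect.

config drift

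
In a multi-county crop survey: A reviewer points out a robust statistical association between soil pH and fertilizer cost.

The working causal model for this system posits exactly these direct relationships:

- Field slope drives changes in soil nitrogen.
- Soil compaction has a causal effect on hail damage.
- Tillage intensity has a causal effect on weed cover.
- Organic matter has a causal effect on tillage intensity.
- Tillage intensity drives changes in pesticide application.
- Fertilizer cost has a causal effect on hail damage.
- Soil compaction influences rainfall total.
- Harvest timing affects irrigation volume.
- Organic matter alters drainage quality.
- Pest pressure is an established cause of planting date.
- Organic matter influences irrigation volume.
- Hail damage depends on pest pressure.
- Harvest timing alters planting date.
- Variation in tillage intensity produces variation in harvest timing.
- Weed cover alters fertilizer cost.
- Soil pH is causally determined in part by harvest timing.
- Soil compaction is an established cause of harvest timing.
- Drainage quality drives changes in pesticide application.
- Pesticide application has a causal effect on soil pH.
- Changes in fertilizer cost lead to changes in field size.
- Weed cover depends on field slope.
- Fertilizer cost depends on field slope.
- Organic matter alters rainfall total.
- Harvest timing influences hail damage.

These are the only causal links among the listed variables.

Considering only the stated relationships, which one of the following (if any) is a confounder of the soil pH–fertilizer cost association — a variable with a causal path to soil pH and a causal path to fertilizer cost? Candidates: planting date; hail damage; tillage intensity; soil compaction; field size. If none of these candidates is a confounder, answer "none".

tillage intensity

Tillage intensity causes soil pH (tillage intensity → pesticide application → soil pH) and also causes fertilizer cost (tillage intensity → weed cover → fertilizer cost); it is a common cause of both.
Each of the other candidates lacks a causal path to at least one of soil pH and fertilizer cost, so they do not confound the relationship.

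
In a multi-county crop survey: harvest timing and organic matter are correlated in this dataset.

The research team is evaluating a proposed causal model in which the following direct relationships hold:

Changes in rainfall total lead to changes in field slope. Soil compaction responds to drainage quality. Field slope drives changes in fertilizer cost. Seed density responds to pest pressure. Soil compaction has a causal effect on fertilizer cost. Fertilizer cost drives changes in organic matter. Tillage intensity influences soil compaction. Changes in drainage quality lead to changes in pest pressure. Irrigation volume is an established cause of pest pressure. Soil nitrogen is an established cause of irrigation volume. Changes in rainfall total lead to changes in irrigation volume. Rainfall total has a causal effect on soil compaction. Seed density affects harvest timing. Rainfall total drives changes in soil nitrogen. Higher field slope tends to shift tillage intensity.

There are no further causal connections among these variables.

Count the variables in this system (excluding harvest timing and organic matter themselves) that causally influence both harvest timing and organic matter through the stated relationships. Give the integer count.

2

The common causes are: drainage quality (to harvest timing via drainage quality → pest pressure → seed density → harvest timing; to organic matter via drainage quality → soil compaction → fertilizer cost → organic matter); rainfall total (to harvest timing via rainfall total → irrigation volume → pest pressure → seed density → harvest timing; to organic matter via rainfall total → soil compaction → fertilizer cost → organic matter).
Every other variable lacks a causal path to at least one of harvest timing and organic matter.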